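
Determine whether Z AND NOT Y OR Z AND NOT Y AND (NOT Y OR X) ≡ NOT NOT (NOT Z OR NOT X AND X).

E1: Z AND NOT Y OR Z AND NOT Y AND (NOT Y OR X)
    = Z AND NOT Y OR Z AND NOT Y
    = Z AND NOT Y
E2: NOT NOT (NOT Z OR NOT X AND X)
    = NOT NOT NOT Z
    = NOT Z
These differ: at X=0, Y=0, Z=0, E1 = 0 but E2 = 1.

No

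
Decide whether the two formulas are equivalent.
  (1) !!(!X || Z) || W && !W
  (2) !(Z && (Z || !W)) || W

No

E1: !!(!X || Z) || W && !W
    = !!(!X || Z)
    = !X || Z
E2: !(Z && (Z || !W)) || W
    = !Z || W
These differ: at W=0, X=1, Z=1, E1 = 1 but E2 = 0.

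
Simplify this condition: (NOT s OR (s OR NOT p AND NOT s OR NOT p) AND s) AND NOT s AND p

(NOT s OR (s OR NOT p AND NOT s OR NOT p) AND s) AND NOT s AND p
= (NOT s OR (s OR NOT p) AND s) AND NOT s AND p
= (NOT s OR s) AND NOT s AND p
= NOT s AND p

NOT s AND p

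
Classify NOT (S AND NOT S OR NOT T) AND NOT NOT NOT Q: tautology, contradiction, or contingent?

contingent

NOT (S AND NOT S OR NOT T) AND NOT NOT NOT Q
= NOT NOT T AND NOT NOT NOT Q   [complement / identity]
= NOT NOT T AND NOT Q   [double negation]
= T AND NOT Q   [double negation]
This depends on Q, T, so it is not a constant.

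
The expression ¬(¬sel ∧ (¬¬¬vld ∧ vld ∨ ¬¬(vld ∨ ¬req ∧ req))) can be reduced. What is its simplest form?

sel ∨ ¬vld

¬(¬sel ∧ (¬¬¬vld ∧ vld ∨ ¬¬(vld ∨ ¬req ∧ req)))
= ¬(¬sel ∧ (¬vld ∧ vld ∨ ¬¬(vld ∨ ¬req ∧ req)))   (double negation)
= ¬(¬sel ∧ ¬¬(vld ∨ ¬req ∧ req))   (complement / identity)
= ¬(¬sel ∧ ¬¬vld)   (complement / identity)
= sel ∨ ¬vld   (De Morgan)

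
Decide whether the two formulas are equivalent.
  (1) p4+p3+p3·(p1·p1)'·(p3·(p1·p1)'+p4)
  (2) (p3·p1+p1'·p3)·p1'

E1: p4+p3+p3·(p1·p1)'·(p3·(p1·p1)'+p4)
    = p4+p3+p3·(p1·p1)'   (absorption)
    = p4+p3+p3·p1'   (idempotence)
    = p4+p3   (absorption)
E2: (p3·p1+p1'·p3)·p1'
    = p3·p1'   (distribution)
These differ: at p1=1, p3=0, p4=1, E1 = 1 but E2 = 0.

No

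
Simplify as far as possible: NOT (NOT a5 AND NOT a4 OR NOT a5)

NOT (NOT a5 AND NOT a4 OR NOT a5)
= NOT NOT a5   [absorption]
= a5   [double negation]

a5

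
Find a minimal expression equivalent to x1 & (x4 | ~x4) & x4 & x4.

x1 & (x4 | ~x4) & x4 & x4
= x1 & (x4 | ~x4) & x4   [idempotence]
= x1 & x4   [complement / identity]

x1 & x4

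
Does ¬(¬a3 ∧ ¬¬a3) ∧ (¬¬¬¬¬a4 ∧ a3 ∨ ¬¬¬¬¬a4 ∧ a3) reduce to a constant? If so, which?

¬(¬a3 ∧ ¬¬a3) ∧ (¬¬¬¬¬a4 ∧ a3 ∨ ¬¬¬¬¬a4 ∧ a3)
= ¬(¬a3 ∧ ¬¬a3) ∧ ¬¬¬¬¬a4 ∧ a3   — idempotence
= (a3 ∨ ¬a3) ∧ ¬¬¬¬¬a4 ∧ a3   — De Morgan
= (a3 ∨ ¬a3) ∧ ¬¬¬a4 ∧ a3   — double negation
= ¬¬¬a4 ∧ a3   — complement / identity
= ¬a4 ∧ a3   — double negation
This depends on a3, a4, so it is not a constant.

no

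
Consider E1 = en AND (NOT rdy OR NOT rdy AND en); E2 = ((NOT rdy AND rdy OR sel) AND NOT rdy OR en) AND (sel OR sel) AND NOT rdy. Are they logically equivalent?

E1: en AND (NOT rdy OR NOT rdy AND en)
    = en AND NOT rdy   (absorption)
E2: ((NOT rdy AND rdy OR sel) AND NOT rdy OR en) AND (sel OR sel) AND NOT rdy
    = (sel AND NOT rdy OR en) AND (sel OR sel) AND NOT rdy   (complement / identity)
    = (sel AND NOT rdy OR en) AND sel AND NOT rdy   (idempotence)
    = sel AND NOT rdy   (absorption)
These differ: at en=1, rdy=0, sel=0, E1 = 1 but E2 = 0.

No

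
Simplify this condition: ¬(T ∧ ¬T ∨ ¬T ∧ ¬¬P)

T ∨ ¬P

¬(T ∧ ¬T ∨ ¬T ∧ ¬¬P)
= ¬(¬T ∧ ¬¬P)   (complement / identity)
= T ∨ ¬P   (De Morgan)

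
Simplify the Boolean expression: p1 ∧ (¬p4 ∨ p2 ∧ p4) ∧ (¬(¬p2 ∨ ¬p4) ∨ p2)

p1 ∧ p2

p1 ∧ (¬p4 ∨ p2 ∧ p4) ∧ (¬(¬p2 ∨ ¬p4) ∨ p2)
= p1 ∧ (¬p4 ∨ p2 ∧ p4) ∧ (p2 ∧ p4 ∨ p2)   (De Morgan)
= p1 ∧ (p2 ∧ p4 ∨ ¬p4 ∧ p2)   (distribution)
= p1 ∧ p2   (distribution)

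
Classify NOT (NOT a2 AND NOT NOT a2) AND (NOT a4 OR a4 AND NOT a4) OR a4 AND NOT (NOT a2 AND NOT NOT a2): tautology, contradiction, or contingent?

tautology

NOT (NOT a2 AND NOT NOT a2) AND (NOT a4 OR a4 AND NOT a4) OR a4 AND NOT (NOT a2 AND NOT NOT a2)
= NOT (NOT a2 AND NOT NOT a2) AND NOT a4 OR a4 AND NOT (NOT a2 AND NOT NOT a2)   — complement / identity
= NOT (NOT a2 AND NOT NOT a2)   — distribution
= a2 OR NOT a2   — De Morgan
= TRUE   — complement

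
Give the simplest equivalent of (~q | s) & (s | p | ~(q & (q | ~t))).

(~q | s) & (s | p | ~(q & (q | ~t)))
= (~q | s) & (s | p | ~q)
= ~q | s & (s | p)
= ~q | s

~q | s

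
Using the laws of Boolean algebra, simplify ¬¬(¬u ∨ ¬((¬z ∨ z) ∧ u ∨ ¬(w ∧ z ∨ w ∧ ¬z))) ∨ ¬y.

¬u ∨ ¬y

¬¬(¬u ∨ ¬((¬z ∨ z) ∧ u ∨ ¬(w ∧ z ∨ w ∧ ¬z))) ∨ ¬y
= ¬¬(¬u ∨ ¬(u ∨ ¬(w ∧ z ∨ w ∧ ¬z))) ∨ ¬y   (complement / identity)
= ¬¬(¬u ∨ ¬(u ∨ ¬w)) ∨ ¬y   (distribution)
= ¬(u ∧ (u ∨ ¬w)) ∨ ¬y   (De Morgan)
= ¬u ∨ ¬y   (absorption)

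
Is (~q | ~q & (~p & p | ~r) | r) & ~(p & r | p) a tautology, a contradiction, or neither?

neither

(~q | ~q & (~p & p | ~r) | r) & ~(p & r | p)
= (~q | ~q & ~r | r) & ~(p & r | p)   — complement / identity
= (~q | r) & ~(p & r | p)   — absorption
= (~q | r) & ~p   — absorption
This depends on p, q, r, so it is not a constant.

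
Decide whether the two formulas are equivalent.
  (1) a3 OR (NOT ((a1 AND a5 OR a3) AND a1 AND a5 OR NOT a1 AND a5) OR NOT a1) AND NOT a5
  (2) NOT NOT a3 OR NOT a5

E1: a3 OR (NOT ((a1 AND a5 OR a3) AND a1 AND a5 OR NOT a1 AND a5) OR NOT a1) AND NOT a5
    = a3 OR (NOT (a1 AND a5 OR NOT a1 AND a5) OR NOT a1) AND NOT a5   [absorption]
    = a3 OR (NOT a5 OR NOT a1) AND NOT a5   [distribution]
    = a3 OR NOT a5   [absorption]
E2: NOT NOT a3 OR NOT a5
    = a3 OR NOT a5   [double negation]
Both reduce to a3 OR NOT a5, so they are equivalent.

Yes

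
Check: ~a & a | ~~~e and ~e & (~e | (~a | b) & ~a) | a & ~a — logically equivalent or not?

E1: ~a & a | ~~~e
    = ~~~e   (complement / identity)
    = ~e   (double negation)
E2: ~e & (~e | (~a | b) & ~a) | a & ~a
    = ~e & (~e | (~a | b) & ~a)   (complement / identity)
    = ~e & (~e | ~a)   (absorption)
    = ~e   (absorption)
Both reduce to ~e, so they are equivalent.

Yes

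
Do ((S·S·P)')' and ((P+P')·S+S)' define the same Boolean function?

No

E1: ((S·S·P)')'
    = S·S·P   [double negation]
    = S·P   [idempotence]
E2: ((P+P')·S+S)'
    = (S+S)'   [complement / identity]
    = S'   [idempotence]
These differ: at P=1, S=0, E1 = 0 but E2 = 1.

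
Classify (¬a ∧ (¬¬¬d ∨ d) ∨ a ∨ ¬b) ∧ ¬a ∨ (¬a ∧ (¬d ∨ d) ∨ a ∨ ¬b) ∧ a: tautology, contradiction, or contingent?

tautology

(¬a ∧ (¬¬¬d ∨ d) ∨ a ∨ ¬b) ∧ ¬a ∨ (¬a ∧ (¬d ∨ d) ∨ a ∨ ¬b) ∧ a
= (¬a ∧ (¬d ∨ d) ∨ a ∨ ¬b) ∧ ¬a ∨ (¬a ∧ (¬d ∨ d) ∨ a ∨ ¬b) ∧ a   — double negation
= (¬a ∨ a) ∧ (¬a ∧ (¬d ∨ d) ∨ a ∨ ¬b)   — distribution
= (¬a ∨ a) ∧ (¬a ∨ a ∨ ¬b)   — complement / identity
= ¬a ∨ a   — absorption
= True   — complement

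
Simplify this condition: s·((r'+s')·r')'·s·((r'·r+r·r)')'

s·r

s·((r'+s')·r')'·s·((r'·r+r·r)')'
= s·((r'+s')·r')'·s·(r')'   (distribution)
= s·(r')'·s·(r')'   (absorption)
= s·(r')'   (idempotence)
= s·r   (double negation)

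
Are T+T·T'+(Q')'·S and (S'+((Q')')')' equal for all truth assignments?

No

E1: T+T·T'+(Q')'·S
    = T+(Q')'·S
    = T+Q·S
E2: (S'+((Q')')')'
    = (S'+Q')'
    = S·Q
These differ: at Q=0, S=1, T=1, E1 = 1 but E2 = 0.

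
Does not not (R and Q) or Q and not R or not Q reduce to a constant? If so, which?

not not (R and Q) or Q and not R or not Q
= R and Q or Q and not R or not Q   — double negation
= Q or not Q   — distribution
= True   — complement

yes, True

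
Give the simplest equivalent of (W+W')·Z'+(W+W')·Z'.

Z'

(W+W')·Z'+(W+W')·Z'
= (W+W')·Z'   (idempotence)
= Z'   (complement / identity)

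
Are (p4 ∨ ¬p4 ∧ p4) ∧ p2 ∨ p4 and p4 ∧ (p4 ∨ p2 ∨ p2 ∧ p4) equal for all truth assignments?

E1: (p4 ∨ ¬p4 ∧ p4) ∧ p2 ∨ p4
    = p4 ∧ p2 ∨ p4   (complement / identity)
    = p4   (absorption)
E2: p4 ∧ (p4 ∨ p2 ∨ p2 ∧ p4)
    = p4 ∧ (p4 ∨ p2)   (absorption)
    = p4   (absorption)
Both reduce to p4, so they are equivalent.

Yes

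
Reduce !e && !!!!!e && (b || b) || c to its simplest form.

!e && b || c

!e && !!!!!e && (b || b) || c
= !e && !!!e && (b || b) || c   (double negation)
= !e && !!!e && b || c   (idempotence)
= !e && !e && b || c   (double negation)
= !e && b || c   (idempotence)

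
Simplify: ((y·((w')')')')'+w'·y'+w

((y·((w')')')')'+w'·y'+w
= ((y·w')')'+w'·y'+w   [double negation]
= y·w'+w'·y'+w   [double negation]
= w'+w   [distribution]
= 1   [complement]

1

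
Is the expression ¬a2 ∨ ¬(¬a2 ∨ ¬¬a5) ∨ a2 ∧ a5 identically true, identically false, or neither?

¬a2 ∨ ¬(¬a2 ∨ ¬¬a5) ∨ a2 ∧ a5
= ¬a2 ∨ a2 ∧ ¬a5 ∨ a2 ∧ a5
= ¬a2 ∨ a2
= True

identically true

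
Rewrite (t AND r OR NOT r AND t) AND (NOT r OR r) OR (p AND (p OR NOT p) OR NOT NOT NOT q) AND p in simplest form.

(t AND r OR NOT r AND t) AND (NOT r OR r) OR (p AND (p OR NOT p) OR NOT NOT NOT q) AND p
= (t AND r OR NOT r AND t) AND (NOT r OR r) OR (p OR NOT NOT NOT q) AND p   (complement / identity)
= t AND r OR NOT r AND t OR (p OR NOT NOT NOT q) AND p   (complement / identity)
= t AND r OR NOT r AND t OR (p OR NOT q) AND p   (double negation)
= t AND r OR NOT r AND t OR p   (absorption)
= t OR p   (distribution)

t OR p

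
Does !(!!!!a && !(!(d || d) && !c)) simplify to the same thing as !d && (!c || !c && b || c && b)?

No

E1: !(!!!!a && !(!(d || d) && !c))
    = !!!a || !(d || d) && !c   — De Morgan
    = !a || !(d || d) && !c   — double negation
    = !a || !d && !c   — idempotence
E2: !d && (!c || !c && b || c && b)
    = !d && (!c || b)   — distribution
These differ: at a=0, b=0, c=0, d=1, E1 = 1 but E2 = 0.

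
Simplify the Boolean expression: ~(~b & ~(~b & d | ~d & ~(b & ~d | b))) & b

b

~(~b & ~(~b & d | ~d & ~(b & ~d | b))) & b
= (b | ~b & d | ~d & ~(b & ~d | b)) & b   — De Morgan
= (b | ~b & d | ~d & ~b) & b   — absorption
= (b | ~b) & b   — distribution
= b   — complement / identity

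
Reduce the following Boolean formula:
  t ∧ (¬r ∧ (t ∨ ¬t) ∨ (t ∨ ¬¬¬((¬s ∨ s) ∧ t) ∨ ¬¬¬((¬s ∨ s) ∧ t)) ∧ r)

t

t ∧ (¬r ∧ (t ∨ ¬t) ∨ (t ∨ ¬¬¬((¬s ∨ s) ∧ t) ∨ ¬¬¬((¬s ∨ s) ∧ t)) ∧ r)
= t ∧ (¬r ∧ (t ∨ ¬t) ∨ (t ∨ ¬¬¬((¬s ∨ s) ∧ t)) ∧ r)
= t ∧ (¬r ∧ (t ∨ ¬t) ∨ (t ∨ ¬((¬s ∨ s) ∧ t)) ∧ r)
= t ∧ (¬r ∧ (t ∨ ¬t) ∨ (t ∨ ¬t) ∧ r)
= t ∧ (t ∨ ¬t)
= t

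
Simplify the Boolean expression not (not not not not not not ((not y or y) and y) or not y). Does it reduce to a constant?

False

not (not not not not not not ((not y or y) and y) or not y)
= not (not not not not ((not y or y) and y) or not y)   — double negation
= not (not not ((not y or y) and y) or not y)   — double negation
= not (not not y or not y)   — complement / identity
= not y and y   — De Morgan
= False   — complement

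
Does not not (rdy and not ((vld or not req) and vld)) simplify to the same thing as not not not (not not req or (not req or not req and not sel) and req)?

E1: not not (rdy and not ((vld or not req) and vld))
    = rdy and not ((vld or not req) and vld)   [double negation]
    = rdy and not vld   [absorption]
E2: not not not (not not req or (not req or not req and not sel) and req)
    = not (not not req or (not req or not req and not sel) and req)   [double negation]
    = not (not not req or not req and req)   [absorption]
    = not not not req   [complement / identity]
    = not req   [double negation]
These differ: at rdy=0, req=0, sel=1, vld=0, E1 = 0 but E2 = 1.

No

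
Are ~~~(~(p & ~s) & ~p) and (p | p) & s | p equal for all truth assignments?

E1: ~~~(~(p & ~s) & ~p)
    = ~~(p & ~s | p)
    = ~~p
    = p
E2: (p | p) & s | p
    = p & s | p
    = p
Both reduce to p, so they are equivalent.

Yes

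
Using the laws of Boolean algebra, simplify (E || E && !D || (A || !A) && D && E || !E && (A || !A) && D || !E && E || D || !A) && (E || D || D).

E || D

(E || E && !D || (A || !A) && D && E || !E && (A || !A) && D || !E && E || D || !A) && (E || D || D)
= (E || E && !D || (A || !A) && D && E || !E && (A || !A) && D || D || !A) && (E || D || D)   (complement / identity)
= (E || E && !D || (A || !A) && D || D || !A) && (E || D || D)   (distribution)
= (E || E && !D || D || D || !A) && (E || D || D)   (complement / identity)
= (E || D || D || !A) && (E || D || D)   (absorption)
= E || D || D   (absorption)
= E || D   (idempotence)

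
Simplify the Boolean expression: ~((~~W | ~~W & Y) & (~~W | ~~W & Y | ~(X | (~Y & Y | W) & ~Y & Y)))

~W

~((~~W | ~~W & Y) & (~~W | ~~W & Y | ~(X | (~Y & Y | W) & ~Y & Y)))
= ~((~~W | ~~W & Y) & (~~W | ~~W & Y | ~(X | ~Y & Y)))   (absorption)
= ~((~~W | ~~W & Y) & (~~W | ~~W & Y | ~X))   (complement / identity)
= ~(~~W | ~~W & Y)   (absorption)
= ~~~W   (absorption)
= ~W   (double negation)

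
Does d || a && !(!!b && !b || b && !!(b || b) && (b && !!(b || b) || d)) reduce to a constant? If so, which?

d || a && !(!!b && !b || b && !!(b || b) && (b && !!(b || b) || d))
= d || a && !(!!b && !b || b && !!(b || b))   (absorption)
= d || a && !(!!b && !b || b && !!b)   (idempotence)
= d || a && !!!b   (distribution)
= d || a && !b   (double negation)
This depends on a, b, d, so it is not a constant.

no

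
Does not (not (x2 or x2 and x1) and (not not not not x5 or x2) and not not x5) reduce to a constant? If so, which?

no

not (not (x2 or x2 and x1) and (not not not not x5 or x2) and not not x5)
= not (not (x2 or x2 and x1) and (not not x5 or x2) and not not x5)   [double negation]
= not (not (x2 or x2 and x1) and not not x5)   [absorption]
= x2 or x2 and x1 or not x5   [De Morgan]
= x2 or not x5   [absorption]
This depends on x2, x5, so it is not a constant.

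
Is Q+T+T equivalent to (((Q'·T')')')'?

E1: Q+T+T
    = Q+T   (idempotence)
E2: (((Q'·T')')')'
    = ((Q+T)')'   (De Morgan)
    = Q+T   (double negation)
Both reduce to Q+T, so they are equivalent.

Yes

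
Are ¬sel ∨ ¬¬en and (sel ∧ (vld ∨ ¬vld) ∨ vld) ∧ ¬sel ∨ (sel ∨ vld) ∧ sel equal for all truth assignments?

No

E1: ¬sel ∨ ¬¬en
    = ¬sel ∨ en   — double negation
E2: (sel ∧ (vld ∨ ¬vld) ∨ vld) ∧ ¬sel ∨ (sel ∨ vld) ∧ sel
    = (sel ∨ vld) ∧ ¬sel ∨ (sel ∨ vld) ∧ sel   — complement / identity
    = sel ∨ vld   — distribution
These differ: at en=0, sel=0, vld=0, E1 = 1 but E2 = 0.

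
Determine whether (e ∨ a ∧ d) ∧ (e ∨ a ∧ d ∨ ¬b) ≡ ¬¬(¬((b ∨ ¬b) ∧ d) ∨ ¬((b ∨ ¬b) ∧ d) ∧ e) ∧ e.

No

E1: (e ∨ a ∧ d) ∧ (e ∨ a ∧ d ∨ ¬b)
    = e ∨ a ∧ d   — absorption
E2: ¬¬(¬((b ∨ ¬b) ∧ d) ∨ ¬((b ∨ ¬b) ∧ d) ∧ e) ∧ e
    = ¬¬¬((b ∨ ¬b) ∧ d) ∧ e   — absorption
    = ¬¬¬d ∧ e   — complement / identity
    = ¬d ∧ e   — double negation
These differ: at a=1, b=0, d=1, e=1, E1 = 1 but E2 = 0.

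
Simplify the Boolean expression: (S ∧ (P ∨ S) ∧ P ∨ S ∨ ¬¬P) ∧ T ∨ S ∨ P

S ∨ P

(S ∧ (P ∨ S) ∧ P ∨ S ∨ ¬¬P) ∧ T ∨ S ∨ P
= (S ∧ P ∨ S ∨ ¬¬P) ∧ T ∨ S ∨ P   (absorption)
= (S ∨ ¬¬P) ∧ T ∨ S ∨ P   (absorption)
= (S ∨ P) ∧ T ∨ S ∨ P   (double negation)
= S ∨ P   (absorption)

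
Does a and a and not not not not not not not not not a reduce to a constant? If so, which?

a and a and not not not not not not not not not a
= a and a and not not not not not not not a   — double negation
= a and a and not not not not not a   — double negation
= a and not not not not not a   — idempotence
= a and not not not a   — double negation
= a and not a   — double negation
= False   — complement

yes, False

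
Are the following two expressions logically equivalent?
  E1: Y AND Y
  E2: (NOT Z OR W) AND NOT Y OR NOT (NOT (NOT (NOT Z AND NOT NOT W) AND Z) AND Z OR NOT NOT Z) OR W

E1: Y AND Y
    = Y   [idempotence]
E2: (NOT Z OR W) AND NOT Y OR NOT (NOT (NOT (NOT Z AND NOT NOT W) AND Z) AND Z OR NOT NOT Z) OR W
    = (NOT Z OR W) AND NOT Y OR NOT (NOT ((Z OR NOT W) AND Z) AND Z OR NOT NOT Z) OR W   [De Morgan]
    = (NOT Z OR W) AND NOT Y OR NOT (NOT Z AND Z OR NOT NOT Z) OR W   [absorption]
    = (NOT Z OR W) AND NOT Y OR NOT (NOT Z AND Z OR Z) OR W   [double negation]
    = (NOT Z OR W) AND NOT Y OR NOT Z OR W   [complement / identity]
    = NOT Z OR W   [absorption]
These differ: at W=1, Y=0, Z=0, E1 = 0 but E2 = 1.

No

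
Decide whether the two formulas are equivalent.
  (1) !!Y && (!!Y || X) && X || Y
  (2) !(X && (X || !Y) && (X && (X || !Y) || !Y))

E1: !!Y && (!!Y || X) && X || Y
    = !!Y && X || Y   — absorption
    = Y && X || Y   — double negation
    = Y   — absorption
E2: !(X && (X || !Y) && (X && (X || !Y) || !Y))
    = !(X && (X || !Y))   — absorption
    = !X   — absorption
These differ: at X=0, Y=0, E1 = 0 but E2 = 1.

No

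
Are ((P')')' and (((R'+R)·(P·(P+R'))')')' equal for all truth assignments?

E1: ((P')')'
    = P'
E2: (((R'+R)·(P·(P+R'))')')'
    = (((R'+R)·P')')'
    = (R'+R)·P'
    = P'
Both reduce to P', so they are equivalent.

Yes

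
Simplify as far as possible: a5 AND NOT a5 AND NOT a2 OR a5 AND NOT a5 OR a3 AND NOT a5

a5 AND NOT a5 AND NOT a2 OR a5 AND NOT a5 OR a3 AND NOT a5
= a5 AND NOT a5 OR a3 AND NOT a5   (absorption)
= a3 AND NOT a5   (complement / identity)

a3 AND NOT a5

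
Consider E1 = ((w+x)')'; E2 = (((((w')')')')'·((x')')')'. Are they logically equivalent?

Yes

E1: ((w+x)')'
    = w+x   — double negation
E2: (((((w')')')')'·((x')')')'
    = (((((w')')')')'·x')'   — double negation
    = (((w')')'·x')'   — double negation
    = (w')'+x   — De Morgan
    = w+x   — double negation
Both reduce to w+x, so they are equivalent.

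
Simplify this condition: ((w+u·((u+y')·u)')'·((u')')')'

((w+u·((u+y')·u)')'·((u')')')'
= ((w+u·((u+y')·u)')'·u')'   — double negation
= ((w+u·u')'·u')'   — absorption
= (w'·u')'   — complement / identity
= w+u   — De Morgan

w+u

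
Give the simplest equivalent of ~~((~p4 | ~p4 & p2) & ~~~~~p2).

~p4 & ~p2

~~((~p4 | ~p4 & p2) & ~~~~~p2)
= ~~((~p4 | ~p4 & p2) & ~~~p2)
= (~p4 | ~p4 & p2) & ~~~p2
= (~p4 | ~p4 & p2) & ~p2
= ~p4 & ~p2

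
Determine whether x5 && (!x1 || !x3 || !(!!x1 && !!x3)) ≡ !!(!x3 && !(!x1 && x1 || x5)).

E1: x5 && (!x1 || !x3 || !(!!x1 && !!x3))
    = x5 && (!x1 || !x3 || !x1 || !x3)   — De Morgan
    = x5 && (!x1 || !x3)   — idempotence
E2: !!(!x3 && !(!x1 && x1 || x5))
    = !!(!x3 && !x5)   — complement / identity
    = !x3 && !x5   — double negation
These differ: at x1=0, x3=0, x5=1, E1 = 1 but E2 = 0.

No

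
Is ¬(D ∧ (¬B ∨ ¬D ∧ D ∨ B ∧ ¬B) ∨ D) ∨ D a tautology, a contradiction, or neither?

tautology

¬(D ∧ (¬B ∨ ¬D ∧ D ∨ B ∧ ¬B) ∨ D) ∨ D
= ¬(D ∧ (¬B ∨ ¬D ∧ D) ∨ D) ∨ D   — complement / identity
= ¬(D ∧ ¬B ∨ D) ∨ D   — complement / identity
= ¬D ∨ D   — absorption
= True   — complement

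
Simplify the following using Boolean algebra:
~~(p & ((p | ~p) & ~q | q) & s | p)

~~(p & ((p | ~p) & ~q | q) & s | p)
= ~~(p & (~q | q) & s | p)   — complement / identity
= p & (~q | q) & s | p   — double negation
= p & s | p   — complement / identity
= p   — absorption

p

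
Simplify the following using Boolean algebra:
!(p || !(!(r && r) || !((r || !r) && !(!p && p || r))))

!(p || !(!(r && r) || !((r || !r) && !(!p && p || r))))
= !(p || !(!(r && r) || !!(!p && p || r)))
= !(p || !(!r || !!(!p && p || r)))
= !(p || r && !(!p && p || r))
= !(p || r && !r)
= !p

!p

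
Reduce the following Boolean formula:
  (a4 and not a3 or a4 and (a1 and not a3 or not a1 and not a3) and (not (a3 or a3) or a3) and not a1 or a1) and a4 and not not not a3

a4 and not a3

(a4 and not a3 or a4 and (a1 and not a3 or not a1 and not a3) and (not (a3 or a3) or a3) and not a1 or a1) and a4 and not not not a3
= (a4 and not a3 or a4 and (a1 and not a3 or not a1 and not a3) and (not a3 or a3) and not a1 or a1) and a4 and not not not a3   — idempotence
= (a4 and not a3 or a4 and (a1 and not a3 or not a1 and not a3) and (not a3 or a3) and not a1 or a1) and a4 and not a3   — double negation
= (a4 and not a3 or a4 and not a3 and (not a3 or a3) and not a1 or a1) and a4 and not a3   — distribution
= (a4 and not a3 or a4 and not a3 and not a1 or a1) and a4 and not a3   — complement / identity
= (a4 and not a3 or a1) and a4 and not a3   — absorption
= a4 and not a3   — absorption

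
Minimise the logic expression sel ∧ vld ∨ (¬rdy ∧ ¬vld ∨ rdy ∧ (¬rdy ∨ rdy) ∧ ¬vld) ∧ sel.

sel ∧ vld ∨ (¬rdy ∧ ¬vld ∨ rdy ∧ (¬rdy ∨ rdy) ∧ ¬vld) ∧ sel
= sel ∧ vld ∨ (¬rdy ∧ ¬vld ∨ rdy ∧ ¬vld) ∧ sel   (complement / identity)
= sel ∧ vld ∨ ¬vld ∧ sel   (distribution)
= sel   (distribution)

sel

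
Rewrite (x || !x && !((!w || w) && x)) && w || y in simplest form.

(x || !x && !((!w || w) && x)) && w || y
= (x || !x && !x) && w || y   — complement / identity
= (x || !x) && w || y   — idempotence
= w || y   — complement / identity

w || y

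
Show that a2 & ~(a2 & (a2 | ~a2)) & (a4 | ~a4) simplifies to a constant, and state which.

a2 & ~(a2 & (a2 | ~a2)) & (a4 | ~a4)
= a2 & ~a2 & (a4 | ~a4)
= a2 & ~a2
= 0

0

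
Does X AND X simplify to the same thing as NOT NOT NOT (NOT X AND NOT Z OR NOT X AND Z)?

Yes

E1: X AND X
    = X   — idempotence
E2: NOT NOT NOT (NOT X AND NOT Z OR NOT X AND Z)
    = NOT NOT NOT NOT X   — distribution
    = NOT NOT X   — double negation
    = X   — double negation
Both reduce to X, so they are equivalent.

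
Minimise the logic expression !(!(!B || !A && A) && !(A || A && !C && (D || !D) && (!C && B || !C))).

!(!(!B || !A && A) && !(A || A && !C && (D || !D) && (!C && B || !C)))
= !B || !A && A || A || A && !C && (D || !D) && (!C && B || !C)   (De Morgan)
= !B || !A && A || A || A && !C && (D || !D) && !C   (absorption)
= !B || A || A && !C && (D || !D) && !C   (complement / identity)
= !B || A || A && !C && !C   (complement / identity)
= !B || A || A && !C   (idempotence)
= !B || A   (absorption)

!B || A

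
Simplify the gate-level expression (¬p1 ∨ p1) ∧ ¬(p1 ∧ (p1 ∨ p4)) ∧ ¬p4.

(¬p1 ∨ p1) ∧ ¬(p1 ∧ (p1 ∨ p4)) ∧ ¬p4
= (¬p1 ∨ p1) ∧ ¬p1 ∧ ¬p4
= ¬p1 ∧ ¬p4

¬p1 ∧ ¬p4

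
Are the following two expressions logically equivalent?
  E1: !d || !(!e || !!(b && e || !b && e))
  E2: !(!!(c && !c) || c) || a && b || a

E1: !d || !(!e || !!(b && e || !b && e))
    = !d || !(!e || !!e)   — distribution
    = !d || e && !e   — De Morgan
    = !d   — complement / identity
E2: !(!!(c && !c) || c) || a && b || a
    = !(c && !c || c) || a && b || a   — double negation
    = !(c && !c || c) || a   — absorption
    = !c || a   — complement / identity
These differ: at a=1, b=1, c=0, d=1, e=0, E1 = 0 but E2 = 1.

No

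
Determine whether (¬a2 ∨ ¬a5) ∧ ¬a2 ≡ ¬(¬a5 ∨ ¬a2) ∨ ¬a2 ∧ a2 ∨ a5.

No

E1: (¬a2 ∨ ¬a5) ∧ ¬a2
    = ¬a2   (absorption)
E2: ¬(¬a5 ∨ ¬a2) ∨ ¬a2 ∧ a2 ∨ a5
    = ¬(¬a5 ∨ ¬a2) ∨ a5   (complement / identity)
    = a5 ∧ a2 ∨ a5   (De Morgan)
    = a5   (absorption)
These differ: at a2=0, a5=0, E1 = 1 but E2 = 0.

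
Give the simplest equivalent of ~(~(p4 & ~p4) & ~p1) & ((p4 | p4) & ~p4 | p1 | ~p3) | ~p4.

p1 | ~p4

~(~(p4 & ~p4) & ~p1) & ((p4 | p4) & ~p4 | p1 | ~p3) | ~p4
= (p4 & ~p4 | p1) & ((p4 | p4) & ~p4 | p1 | ~p3) | ~p4   (De Morgan)
= (p4 & ~p4 | p1) & (p4 & ~p4 | p1 | ~p3) | ~p4   (idempotence)
= p4 & ~p4 | p1 | ~p4   (absorption)
= p1 | ~p4   (complement / identity)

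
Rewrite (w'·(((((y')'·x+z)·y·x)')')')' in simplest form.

(w'·(((((y')'·x+z)·y·x)')')')'
= w+((((y')'·x+z)·y·x)')'   (De Morgan)
= w+(((y·x+z)·y·x)')'   (double negation)
= w+((y·x)')'   (absorption)
= w+y·x   (double negation)

w+y·x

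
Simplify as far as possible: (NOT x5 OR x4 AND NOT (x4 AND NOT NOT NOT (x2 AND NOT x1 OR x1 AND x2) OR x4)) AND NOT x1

(NOT x5 OR x4 AND NOT (x4 AND NOT NOT NOT (x2 AND NOT x1 OR x1 AND x2) OR x4)) AND NOT x1
= (NOT x5 OR x4 AND NOT (x4 AND NOT (x2 AND NOT x1 OR x1 AND x2) OR x4)) AND NOT x1   — double negation
= (NOT x5 OR x4 AND NOT (x4 AND NOT x2 OR x4)) AND NOT x1   — distribution
= (NOT x5 OR x4 AND NOT x4) AND NOT x1   — absorption
= NOT x5 AND NOT x1   — complement / identity

NOT x5 AND NOT x1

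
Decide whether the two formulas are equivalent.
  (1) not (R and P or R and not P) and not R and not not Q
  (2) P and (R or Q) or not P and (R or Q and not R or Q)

No

E1: not (R and P or R and not P) and not R and not not Q
    = not (R and P or R and not P) and not R and Q   [double negation]
    = not R and not R and Q   [distribution]
    = not R and Q   [idempotence]
E2: P and (R or Q) or not P and (R or Q and not R or Q)
    = P and (R or Q) or not P and (R or Q)   [absorption]
    = R or Q   [distribution]
These differ: at P=0, Q=1, R=1, E1 = 0 but E2 = 1.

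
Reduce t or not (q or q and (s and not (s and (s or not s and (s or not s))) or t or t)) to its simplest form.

t or not q

t or not (q or q and (s and not (s and (s or not s and (s or not s))) or t or t))
= t or not (q or q and (s and not (s and (s or not s and (s or not s))) or t))   (idempotence)
= t or not (q or q and (s and not (s and (s or not s)) or t))   (complement / identity)
= t or not (q or q and (s and not s or t))   (complement / identity)
= t or not (q or q and t)   (complement / identity)
= t or not q   (absorption)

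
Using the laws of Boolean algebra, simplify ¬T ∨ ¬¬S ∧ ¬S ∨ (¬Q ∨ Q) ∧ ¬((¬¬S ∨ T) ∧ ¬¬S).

¬T ∨ ¬S

¬T ∨ ¬¬S ∧ ¬S ∨ (¬Q ∨ Q) ∧ ¬((¬¬S ∨ T) ∧ ¬¬S)
= ¬T ∨ ¬¬S ∧ ¬S ∨ (¬Q ∨ Q) ∧ ¬¬¬S   (absorption)
= ¬T ∨ S ∧ ¬S ∨ (¬Q ∨ Q) ∧ ¬¬¬S   (double negation)
= ¬T ∨ (¬Q ∨ Q) ∧ ¬¬¬S   (complement / identity)
= ¬T ∨ ¬¬¬S   (complement / identity)
= ¬T ∨ ¬S   (double negation)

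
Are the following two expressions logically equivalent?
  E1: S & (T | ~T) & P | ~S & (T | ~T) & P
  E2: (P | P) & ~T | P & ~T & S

No

E1: S & (T | ~T) & P | ~S & (T | ~T) & P
    = (T | ~T) & P   (distribution)
    = P   (complement / identity)
E2: (P | P) & ~T | P & ~T & S
    = P & ~T | P & ~T & S   (idempotence)
    = P & ~T   (absorption)
These differ: at P=1, S=0, T=1, E1 = 1 but E2 = 0.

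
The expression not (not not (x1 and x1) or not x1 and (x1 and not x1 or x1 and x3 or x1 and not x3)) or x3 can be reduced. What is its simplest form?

not (not not (x1 and x1) or not x1 and (x1 and not x1 or x1 and x3 or x1 and not x3)) or x3
= not (not not (x1 and x1) or not x1 and (x1 and x3 or x1 and not x3)) or x3   [complement / identity]
= not (not not (x1 and x1) or not x1 and x1) or x3   [distribution]
= not (x1 and x1 or not x1 and x1) or x3   [double negation]
= not x1 or x3   [distribution]

not x1 or x3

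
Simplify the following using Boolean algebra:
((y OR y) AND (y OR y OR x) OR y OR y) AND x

((y OR y) AND (y OR y OR x) OR y OR y) AND x
= (y OR y OR y OR y) AND x
= (y OR y) AND x
= y AND x

y AND x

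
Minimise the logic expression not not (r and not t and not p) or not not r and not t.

r and not t

not not (r and not t and not p) or not not r and not t
= r and not t and not p or not not r and not t
= r and not t and not p or r and not t
= r and not t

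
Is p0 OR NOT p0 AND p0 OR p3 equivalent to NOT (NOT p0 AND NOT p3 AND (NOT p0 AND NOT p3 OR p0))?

Yes

E1: p0 OR NOT p0 AND p0 OR p3
    = p0 OR p3   — complement / identity
E2: NOT (NOT p0 AND NOT p3 AND (NOT p0 AND NOT p3 OR p0))
    = NOT (NOT p0 AND NOT p3)   — absorption
    = p0 OR p3   — De Morgan
Both reduce to p0 OR p3, so they are equivalent.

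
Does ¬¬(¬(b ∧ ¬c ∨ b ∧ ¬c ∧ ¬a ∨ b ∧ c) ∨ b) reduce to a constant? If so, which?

yes, True

¬¬(¬(b ∧ ¬c ∨ b ∧ ¬c ∧ ¬a ∨ b ∧ c) ∨ b)
= ¬¬(¬(b ∧ ¬c ∨ b ∧ c) ∨ b)
= ¬(b ∧ ¬c ∨ b ∧ c) ∨ b
= ¬b ∨ b
= True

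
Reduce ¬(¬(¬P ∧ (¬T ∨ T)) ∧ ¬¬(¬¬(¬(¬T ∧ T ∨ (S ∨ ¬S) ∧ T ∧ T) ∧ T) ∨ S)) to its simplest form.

¬P ∨ ¬S

¬(¬(¬P ∧ (¬T ∨ T)) ∧ ¬¬(¬¬(¬(¬T ∧ T ∨ (S ∨ ¬S) ∧ T ∧ T) ∧ T) ∨ S))
= ¬(¬(¬P ∧ (¬T ∨ T)) ∧ ¬¬(¬¬(¬(¬T ∧ T ∨ T ∧ T) ∧ T) ∨ S))   [complement / identity]
= ¬(¬¬P ∧ ¬¬(¬¬(¬(¬T ∧ T ∨ T ∧ T) ∧ T) ∨ S))   [complement / identity]
= ¬(¬¬P ∧ ¬¬(¬¬(¬T ∧ T) ∨ S))   [distribution]
= ¬(¬¬P ∧ ¬¬(¬T ∧ T ∨ S))   [double negation]
= ¬(¬¬P ∧ ¬¬S)   [complement / identity]
= ¬P ∨ ¬S   [De Morgan]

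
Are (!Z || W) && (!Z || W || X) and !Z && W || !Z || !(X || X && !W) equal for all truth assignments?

No

E1: (!Z || W) && (!Z || W || X)
    = !Z || W   (absorption)
E2: !Z && W || !Z || !(X || X && !W)
    = !Z || !(X || X && !W)   (absorption)
    = !Z || !X   (absorption)
These differ: at W=0, X=0, Z=1, E1 = 0 but E2 = 1.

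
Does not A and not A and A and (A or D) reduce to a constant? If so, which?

yes, False

not A and not A and A and (A or D)
= not A and not A and A   [absorption]
= not A and A   [idempotence]
= False   [complement]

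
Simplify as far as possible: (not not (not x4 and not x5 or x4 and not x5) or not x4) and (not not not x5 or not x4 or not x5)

not x5 or not x4

(not not (not x4 and not x5 or x4 and not x5) or not x4) and (not not not x5 or not x4 or not x5)
= (not not not x5 or not x4) and (not not not x5 or not x4 or not x5)
= not not not x5 or not x4
= not x5 or not x4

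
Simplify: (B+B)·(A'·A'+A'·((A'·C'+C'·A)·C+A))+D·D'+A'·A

(B+B)·(A'·A'+A'·((A'·C'+C'·A)·C+A))+D·D'+A'·A
= (B+B)·(A'·A'+A'·(C'·C+A))+D·D'+A'·A   [distribution]
= (B+B)·(A'·A'+A'·(C'·C+A))+D·D'   [complement / identity]
= (B+B)·(A'·A'+A'·A)+D·D'   [complement / identity]
= (B+B)·A'+D·D'   [distribution]
= (B+B)·A'   [complement / identity]
= B·A'   [idempotence]

B·A'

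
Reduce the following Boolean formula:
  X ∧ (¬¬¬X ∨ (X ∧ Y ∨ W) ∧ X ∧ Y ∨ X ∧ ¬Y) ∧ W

X ∧ (¬¬¬X ∨ (X ∧ Y ∨ W) ∧ X ∧ Y ∨ X ∧ ¬Y) ∧ W
= X ∧ (¬¬¬X ∨ X ∧ Y ∨ X ∧ ¬Y) ∧ W   — absorption
= X ∧ (¬¬¬X ∨ X) ∧ W   — distribution
= X ∧ (¬X ∨ X) ∧ W   — double negation
= X ∧ W   — complement / identity

X ∧ W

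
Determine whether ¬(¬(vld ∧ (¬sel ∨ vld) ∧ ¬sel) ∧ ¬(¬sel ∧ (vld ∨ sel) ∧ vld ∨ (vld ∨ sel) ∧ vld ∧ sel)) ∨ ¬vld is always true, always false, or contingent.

always true

¬(¬(vld ∧ (¬sel ∨ vld) ∧ ¬sel) ∧ ¬(¬sel ∧ (vld ∨ sel) ∧ vld ∨ (vld ∨ sel) ∧ vld ∧ sel)) ∨ ¬vld
= ¬(¬(vld ∧ (¬sel ∨ vld) ∧ ¬sel) ∧ ¬((vld ∨ sel) ∧ vld)) ∨ ¬vld   (distribution)
= ¬(¬(vld ∧ ¬sel) ∧ ¬((vld ∨ sel) ∧ vld)) ∨ ¬vld   (absorption)
= vld ∧ ¬sel ∨ (vld ∨ sel) ∧ vld ∨ ¬vld   (De Morgan)
= vld ∧ ¬sel ∨ vld ∨ ¬vld   (absorption)
= vld ∨ ¬vld   (absorption)
= True   (complement)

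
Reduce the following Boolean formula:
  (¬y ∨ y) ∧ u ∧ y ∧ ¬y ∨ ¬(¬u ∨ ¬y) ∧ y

(¬y ∨ y) ∧ u ∧ y ∧ ¬y ∨ ¬(¬u ∨ ¬y) ∧ y
= (¬y ∨ y) ∧ u ∧ y ∧ ¬y ∨ u ∧ y ∧ y   (De Morgan)
= u ∧ y ∧ ¬y ∨ u ∧ y ∧ y   (complement / identity)
= u ∧ y   (distribution)

u ∧ y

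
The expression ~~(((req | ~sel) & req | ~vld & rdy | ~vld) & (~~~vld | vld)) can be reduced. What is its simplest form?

~~(((req | ~sel) & req | ~vld & rdy | ~vld) & (~~~vld | vld))
= ~~(((req | ~sel) & req | ~vld & rdy | ~vld) & (~vld | vld))   (double negation)
= ~~(((req | ~sel) & req | ~vld) & (~vld | vld))   (absorption)
= ((req | ~sel) & req | ~vld) & (~vld | vld)   (double negation)
= (req | ~sel) & req | ~vld   (complement / identity)
= req | ~vld   (absorption)

req | ~vld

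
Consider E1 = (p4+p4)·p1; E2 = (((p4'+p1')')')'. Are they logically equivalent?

E1: (p4+p4)·p1
    = p4·p1
E2: (((p4'+p1')')')'
    = (p4'+p1')'
    = p4·p1
Both reduce to p4·p1, so they are equivalent.

Yes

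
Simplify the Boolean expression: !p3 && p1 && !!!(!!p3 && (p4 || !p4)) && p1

!p3 && p1 && !!!(!!p3 && (p4 || !p4)) && p1
= !p3 && p1 && !!!!!p3 && p1   — complement / identity
= !p3 && p1 && !!!p3 && p1   — double negation
= !p3 && p1 && !p3 && p1   — double negation
= !p3 && p1   — idempotence

!p3 && p1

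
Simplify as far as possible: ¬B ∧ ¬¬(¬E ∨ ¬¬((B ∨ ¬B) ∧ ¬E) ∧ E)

¬B ∧ ¬¬(¬E ∨ ¬¬((B ∨ ¬B) ∧ ¬E) ∧ E)
= ¬B ∧ ¬¬(¬E ∨ (B ∨ ¬B) ∧ ¬E ∧ E)   (double negation)
= ¬B ∧ ¬¬(¬E ∨ ¬E ∧ E)   (complement / identity)
= ¬B ∧ ¬¬¬E   (complement / identity)
= ¬B ∧ ¬E   (double negation)

¬B ∧ ¬E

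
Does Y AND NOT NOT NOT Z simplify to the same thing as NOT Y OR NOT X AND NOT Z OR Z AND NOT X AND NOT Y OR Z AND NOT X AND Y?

No

E1: Y AND NOT NOT NOT Z
    = Y AND NOT Z   (double negation)
E2: NOT Y OR NOT X AND NOT Z OR Z AND NOT X AND NOT Y OR Z AND NOT X AND Y
    = NOT Y OR NOT X AND NOT Z OR Z AND NOT X   (distribution)
    = NOT Y OR NOT X   (distribution)
These differ: at X=0, Y=0, Z=0, E1 = 0 but E2 = 1.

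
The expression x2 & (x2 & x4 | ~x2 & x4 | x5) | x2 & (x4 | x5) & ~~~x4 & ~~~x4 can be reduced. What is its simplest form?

x2 & (x4 | x5)

x2 & (x2 & x4 | ~x2 & x4 | x5) | x2 & (x4 | x5) & ~~~x4 & ~~~x4
= x2 & (x4 | x5) | x2 & (x4 | x5) & ~~~x4 & ~~~x4   — distribution
= x2 & (x4 | x5) | x2 & (x4 | x5) & ~~~x4   — idempotence
= x2 & (x4 | x5) | x2 & (x4 | x5) & ~x4   — double negation
= x2 & (x4 | x5)   — absorption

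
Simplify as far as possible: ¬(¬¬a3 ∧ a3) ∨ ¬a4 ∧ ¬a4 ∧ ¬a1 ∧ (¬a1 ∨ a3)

¬(¬¬a3 ∧ a3) ∨ ¬a4 ∧ ¬a4 ∧ ¬a1 ∧ (¬a1 ∨ a3)
= ¬(¬¬a3 ∧ a3) ∨ ¬a4 ∧ ¬a1 ∧ (¬a1 ∨ a3)
= ¬(a3 ∧ a3) ∨ ¬a4 ∧ ¬a1 ∧ (¬a1 ∨ a3)
= ¬(a3 ∧ a3) ∨ ¬a4 ∧ ¬a1
= ¬a3 ∨ ¬a4 ∧ ¬a1

¬a3 ∨ ¬a4 ∧ ¬a1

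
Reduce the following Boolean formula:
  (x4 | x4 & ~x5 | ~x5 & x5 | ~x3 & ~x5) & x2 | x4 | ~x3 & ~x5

(x4 | x4 & ~x5 | ~x5 & x5 | ~x3 & ~x5) & x2 | x4 | ~x3 & ~x5
= (x4 | x4 & ~x5 | ~x3 & ~x5) & x2 | x4 | ~x3 & ~x5   (complement / identity)
= (x4 | ~x3 & ~x5) & x2 | x4 | ~x3 & ~x5   (absorption)
= x4 | ~x3 & ~x5   (absorption)

x4 | ~x3 & ~x5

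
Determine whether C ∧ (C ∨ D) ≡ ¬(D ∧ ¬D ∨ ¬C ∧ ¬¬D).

No

E1: C ∧ (C ∨ D)
    = C   — absorption
E2: ¬(D ∧ ¬D ∨ ¬C ∧ ¬¬D)
    = ¬(¬C ∧ ¬¬D)   — complement / identity
    = C ∨ ¬D   — De Morgan
These differ: at C=0, D=0, E1 = 0 but E2 = 1.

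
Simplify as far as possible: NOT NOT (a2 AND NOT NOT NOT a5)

a2 AND NOT a5

NOT NOT (a2 AND NOT NOT NOT a5)
= a2 AND NOT NOT NOT a5   [double negation]
= a2 AND NOT a5   [double negation]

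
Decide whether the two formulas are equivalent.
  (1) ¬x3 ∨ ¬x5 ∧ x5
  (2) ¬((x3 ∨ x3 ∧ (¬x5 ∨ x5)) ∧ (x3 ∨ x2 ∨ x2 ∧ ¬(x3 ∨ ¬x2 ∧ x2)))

E1: ¬x3 ∨ ¬x5 ∧ x5
    = ¬x3
E2: ¬((x3 ∨ x3 ∧ (¬x5 ∨ x5)) ∧ (x3 ∨ x2 ∨ x2 ∧ ¬(x3 ∨ ¬x2 ∧ x2)))
    = ¬((x3 ∨ x3 ∧ (¬x5 ∨ x5)) ∧ (x3 ∨ x2 ∨ x2 ∧ ¬x3))
    = ¬((x3 ∨ x3) ∧ (x3 ∨ x2 ∨ x2 ∧ ¬x3))
    = ¬(x3 ∧ (x2 ∨ x2 ∧ ¬x3) ∨ x3)
    = ¬(x3 ∧ x2 ∨ x3)
    = ¬x3
Both reduce to ¬x3, so they are equivalent.

Yes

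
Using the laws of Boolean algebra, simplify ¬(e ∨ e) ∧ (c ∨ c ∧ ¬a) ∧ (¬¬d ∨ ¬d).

¬(e ∨ e) ∧ (c ∨ c ∧ ¬a) ∧ (¬¬d ∨ ¬d)
= ¬(e ∨ e) ∧ (c ∨ c ∧ ¬a) ∧ (d ∨ ¬d)   — double negation
= ¬(e ∨ e) ∧ (c ∨ c ∧ ¬a)   — complement / identity
= ¬e ∧ (c ∨ c ∧ ¬a)   — idempotence
= ¬e ∧ c   — absorption

¬e ∧ c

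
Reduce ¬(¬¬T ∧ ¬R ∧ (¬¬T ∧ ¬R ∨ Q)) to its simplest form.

¬T ∨ R

¬(¬¬T ∧ ¬R ∧ (¬¬T ∧ ¬R ∨ Q))
= ¬(¬¬T ∧ ¬R)   — absorption
= ¬T ∨ R   — De Morgan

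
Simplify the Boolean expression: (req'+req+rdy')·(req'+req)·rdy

rdy

(req'+req+rdy')·(req'+req)·rdy
= (req'+req)·rdy   (absorption)
= rdy   (complement / identity)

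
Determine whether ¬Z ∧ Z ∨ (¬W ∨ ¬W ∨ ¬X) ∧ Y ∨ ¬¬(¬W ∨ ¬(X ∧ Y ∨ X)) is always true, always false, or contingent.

contingent

¬Z ∧ Z ∨ (¬W ∨ ¬W ∨ ¬X) ∧ Y ∨ ¬¬(¬W ∨ ¬(X ∧ Y ∨ X))
= ¬Z ∧ Z ∨ (¬W ∨ ¬X) ∧ Y ∨ ¬¬(¬W ∨ ¬(X ∧ Y ∨ X))   (idempotence)
= ¬Z ∧ Z ∨ (¬W ∨ ¬X) ∧ Y ∨ ¬W ∨ ¬(X ∧ Y ∨ X)   (double negation)
= ¬Z ∧ Z ∨ (¬W ∨ ¬X) ∧ Y ∨ ¬W ∨ ¬X   (absorption)
= ¬Z ∧ Z ∨ ¬W ∨ ¬X   (absorption)
= ¬W ∨ ¬X   (complement / identity)
This depends on W, X, so it is not a constant.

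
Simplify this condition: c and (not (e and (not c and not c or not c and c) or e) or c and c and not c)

c and not e

c and (not (e and (not c and not c or not c and c) or e) or c and c and not c)
= c and (not (e and (not c and not c or not c and c) or e) or c and not c)   — idempotence
= c and (not (e and not c or e) or c and not c)   — distribution
= c and (not e or c and not c)   — absorption
= c and not e   — complement / identity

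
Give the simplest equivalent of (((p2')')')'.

p2

(((p2')')')'
= (p2')'   — double negation
= p2   — double negation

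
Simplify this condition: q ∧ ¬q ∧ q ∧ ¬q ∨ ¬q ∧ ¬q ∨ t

¬q ∨ t

q ∧ ¬q ∧ q ∧ ¬q ∨ ¬q ∧ ¬q ∨ t
= q ∧ ¬q ∨ ¬q ∧ ¬q ∨ t   [idempotence]
= ¬q ∨ t   [distribution]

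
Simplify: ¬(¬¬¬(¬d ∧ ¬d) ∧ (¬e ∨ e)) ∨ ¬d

¬(¬¬¬(¬d ∧ ¬d) ∧ (¬e ∨ e)) ∨ ¬d
= ¬¬¬¬(¬d ∧ ¬d) ∨ ¬d   (complement / identity)
= ¬¬(¬d ∧ ¬d) ∨ ¬d   (double negation)
= ¬d ∧ ¬d ∨ ¬d   (double negation)
= ¬d ∨ ¬d   (idempotence)
= ¬d   (idempotence)

¬d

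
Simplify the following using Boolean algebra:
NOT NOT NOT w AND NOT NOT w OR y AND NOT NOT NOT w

y AND NOT w

NOT NOT NOT w AND NOT NOT w OR y AND NOT NOT NOT w
= NOT w AND NOT NOT w OR y AND NOT NOT NOT w   — double negation
= NOT w AND w OR y AND NOT NOT NOT w   — double negation
= NOT w AND w OR y AND NOT w   — double negation
= y AND NOT w   — complement / identity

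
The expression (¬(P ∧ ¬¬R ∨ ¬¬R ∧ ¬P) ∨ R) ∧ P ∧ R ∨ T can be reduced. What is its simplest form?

P ∧ R ∨ T

(¬(P ∧ ¬¬R ∨ ¬¬R ∧ ¬P) ∨ R) ∧ P ∧ R ∨ T
= (¬¬¬R ∨ R) ∧ P ∧ R ∨ T   — distribution
= (¬R ∨ R) ∧ P ∧ R ∨ T   — double negation
= P ∧ R ∨ T   — complement / identity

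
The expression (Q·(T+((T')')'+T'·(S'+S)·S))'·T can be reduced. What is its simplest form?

Q'·T

(Q·(T+((T')')'+T'·(S'+S)·S))'·T
= (Q·(T+((T')')'+T'·S))'·T   — complement / identity
= (Q·(T+T'+T'·S))'·T   — double negation
= (Q·(T+T'))'·T   — absorption
= Q'·T   — complement / identity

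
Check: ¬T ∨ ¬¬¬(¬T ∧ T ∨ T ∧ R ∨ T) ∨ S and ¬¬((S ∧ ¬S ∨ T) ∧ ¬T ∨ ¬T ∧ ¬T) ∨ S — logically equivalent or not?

E1: ¬T ∨ ¬¬¬(¬T ∧ T ∨ T ∧ R ∨ T) ∨ S
    = ¬T ∨ ¬(¬T ∧ T ∨ T ∧ R ∨ T) ∨ S
    = ¬T ∨ ¬(T ∧ R ∨ T) ∨ S
    = ¬T ∨ ¬T ∨ S
    = ¬T ∨ S
E2: ¬¬((S ∧ ¬S ∨ T) ∧ ¬T ∨ ¬T ∧ ¬T) ∨ S
    = ¬¬(T ∧ ¬T ∨ ¬T ∧ ¬T) ∨ S
    = ¬¬¬T ∨ S
    = ¬T ∨ S
Both reduce to ¬T ∨ S, so they are equivalent.

Yes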